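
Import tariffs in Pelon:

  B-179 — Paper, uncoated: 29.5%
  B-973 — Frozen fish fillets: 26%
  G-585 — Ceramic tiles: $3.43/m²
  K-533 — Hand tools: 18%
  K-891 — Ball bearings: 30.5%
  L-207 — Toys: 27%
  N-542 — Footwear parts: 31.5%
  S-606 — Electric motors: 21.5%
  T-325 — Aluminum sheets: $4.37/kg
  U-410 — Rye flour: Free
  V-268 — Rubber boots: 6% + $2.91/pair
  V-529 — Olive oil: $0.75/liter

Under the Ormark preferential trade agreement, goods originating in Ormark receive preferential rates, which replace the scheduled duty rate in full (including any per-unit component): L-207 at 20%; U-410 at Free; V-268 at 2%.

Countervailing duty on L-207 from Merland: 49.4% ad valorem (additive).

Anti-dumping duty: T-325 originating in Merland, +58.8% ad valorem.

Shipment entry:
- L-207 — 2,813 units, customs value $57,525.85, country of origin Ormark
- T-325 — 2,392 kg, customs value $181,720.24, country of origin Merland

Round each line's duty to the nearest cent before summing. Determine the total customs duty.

Line 1 (L-207, Ormark, 2,813 units, $57,525.85):
Base rate for L-207 is 27%.
Origin Ormark qualifies under the Pelon–Ormark agreement and L-207 is covered: preferential rate 20% applies instead.
The additional-duty order on L-207 targets Merland, not Ormark; it does not apply.
Duty = $57,525.85 × 20% = $11,505.17.
Line 2 (T-325, Merland, 2,392 kg, $181,720.24):
Base rate for T-325 is $4.37/kg.
Additional duty on T-325 from Merland: +58.8% ad valorem. Applied ad valorem rate = 58.8%.
Duty = $181,720.24 × 58.8% + 2,392 × $4.37 = $117,304.54.
Total = $11,505.17 + $117,304.54 = $128,809.71.

$128,809.71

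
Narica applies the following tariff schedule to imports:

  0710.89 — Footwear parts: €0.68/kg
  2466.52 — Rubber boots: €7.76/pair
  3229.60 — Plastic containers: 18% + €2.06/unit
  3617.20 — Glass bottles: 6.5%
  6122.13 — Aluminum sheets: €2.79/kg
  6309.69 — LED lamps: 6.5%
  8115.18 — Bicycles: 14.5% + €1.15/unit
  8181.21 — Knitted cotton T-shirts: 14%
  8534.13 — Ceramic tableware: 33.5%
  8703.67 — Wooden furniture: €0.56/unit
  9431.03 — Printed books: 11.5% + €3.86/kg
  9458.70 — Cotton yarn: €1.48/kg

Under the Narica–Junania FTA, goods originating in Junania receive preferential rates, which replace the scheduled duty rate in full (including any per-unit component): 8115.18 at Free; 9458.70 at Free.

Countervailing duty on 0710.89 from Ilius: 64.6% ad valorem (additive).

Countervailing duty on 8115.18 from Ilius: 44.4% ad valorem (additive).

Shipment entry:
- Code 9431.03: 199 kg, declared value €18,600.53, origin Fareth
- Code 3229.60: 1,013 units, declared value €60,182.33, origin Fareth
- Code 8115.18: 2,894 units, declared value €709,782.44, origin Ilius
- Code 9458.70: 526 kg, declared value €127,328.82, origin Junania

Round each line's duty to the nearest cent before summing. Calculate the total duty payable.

€437,216.76

Line 1 (9431.03, Fareth, 199 kg, €18,600.53):
Base rate for 9431.03 is 11.5% + €3.86/kg.
Duty = €18,600.53 × 11.5% + 199 × €3.86 = €2,907.20.
Line 2 (3229.60, Fareth, 1,013 units, €60,182.33):
Base rate for 3229.60 is 18% + €2.06/unit.
Duty = €60,182.33 × 18% + 1,013 × €2.06 = €12,919.60.
Line 3 (8115.18, Ilius, 2,894 units, €709,782.44):
Base rate for 8115.18 is 14.5% + €1.15/unit.
8115.18 has an FTA preferential rate, but origin Ilius is not Junania; base rate stands.
Additional duty on 8115.18 from Ilius: +44.4%. Applied ad valorem rate: 14.5% + 44.4% = 58.9%.
Duty = €709,782.44 × 58.9% + 2,894 × €1.15 = €421,389.96.
Line 4 (9458.70, Junania, 526 kg, €127,328.82):
Base rate for 9458.70 is €1.48/kg.
Origin Junania qualifies under the Narica–Junania agreement and 9458.70 is covered: preferential rate Free applies instead.
Duty = €127,328.82 × 0% = €0.00.
Total = €2,907.20 + €12,919.60 + €421,389.96 + €0.00 = €437,216.76.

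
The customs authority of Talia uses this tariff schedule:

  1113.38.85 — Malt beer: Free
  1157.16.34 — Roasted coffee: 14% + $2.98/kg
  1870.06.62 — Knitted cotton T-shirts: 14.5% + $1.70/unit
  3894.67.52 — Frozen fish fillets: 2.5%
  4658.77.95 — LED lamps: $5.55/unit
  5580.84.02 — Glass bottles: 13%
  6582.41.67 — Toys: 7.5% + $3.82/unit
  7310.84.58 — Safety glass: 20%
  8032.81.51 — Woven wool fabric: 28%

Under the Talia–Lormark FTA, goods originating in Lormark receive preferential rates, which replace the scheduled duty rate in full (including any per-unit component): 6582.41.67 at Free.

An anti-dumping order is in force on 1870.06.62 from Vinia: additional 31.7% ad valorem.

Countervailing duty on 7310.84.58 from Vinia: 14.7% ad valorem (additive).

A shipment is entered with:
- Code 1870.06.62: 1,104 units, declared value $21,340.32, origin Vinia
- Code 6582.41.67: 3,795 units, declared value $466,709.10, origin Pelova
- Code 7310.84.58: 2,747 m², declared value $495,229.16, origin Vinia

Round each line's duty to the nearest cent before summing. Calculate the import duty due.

Line 1 (1870.06.62, Vinia, 1,104 units, $21,340.32):
Base rate for 1870.06.62 is 14.5% + $1.70/unit.
Additional duty on 1870.06.62 from Vinia: +31.7%. Applied ad valorem rate: 14.5% + 31.7% = 46.2%.
Duty = $21,340.32 × 46.2% + 1,104 × $1.70 = $11,736.03.
Line 2 (6582.41.67, Pelova, 3,795 units, $466,709.10):
Base rate for 6582.41.67 is 7.5% + $3.82/unit.
6582.41.67 has an FTA preferential rate, but origin Pelova is not Lormark; base rate stands.
Duty = $466,709.10 × 7.5% + 3,795 × $3.82 = $49,500.08.
Line 3 (7310.84.58, Vinia, 2,747 m², $495,229.16):
Base rate for 7310.84.58 is 20%.
Additional duty on 7310.84.58 from Vinia: +14.7%. Applied ad valorem rate: 20% + 14.7% = 34.7%.
Duty = $495,229.16 × 34.7% = $171,844.52.
Total = $11,736.03 + $49,500.08 + $171,844.52 = $233,080.63.

$233,080.63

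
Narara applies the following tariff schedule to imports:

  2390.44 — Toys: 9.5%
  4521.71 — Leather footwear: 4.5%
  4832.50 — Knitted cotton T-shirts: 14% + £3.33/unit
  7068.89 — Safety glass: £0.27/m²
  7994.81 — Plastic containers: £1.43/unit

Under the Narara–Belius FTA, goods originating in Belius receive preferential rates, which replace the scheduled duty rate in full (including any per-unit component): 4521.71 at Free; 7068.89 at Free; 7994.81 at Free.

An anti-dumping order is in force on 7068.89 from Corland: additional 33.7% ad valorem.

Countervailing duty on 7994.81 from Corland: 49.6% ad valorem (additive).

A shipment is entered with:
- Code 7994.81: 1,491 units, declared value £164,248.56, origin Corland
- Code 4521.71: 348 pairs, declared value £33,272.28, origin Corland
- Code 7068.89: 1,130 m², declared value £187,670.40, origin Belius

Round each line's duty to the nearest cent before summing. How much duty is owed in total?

£85,096.67

Line 1 (7994.81, Corland, 1,491 units, £164,248.56):
Base rate for 7994.81 is £1.43/unit.
7994.81 has an FTA preferential rate, but origin Corland is not Belius; base rate stands.
Additional duty on 7994.81 from Corland: +49.6% ad valorem. Applied ad valorem rate = 49.6%.
Duty = £164,248.56 × 49.6% + 1,491 × £1.43 = £83,599.42.
Line 2 (4521.71, Corland, 348 pairs, £33,272.28):
Base rate for 4521.71 is 4.5%.
4521.71 has an FTA preferential rate, but origin Corland is not Belius; base rate stands.
Duty = £33,272.28 × 4.5% = £1,497.25.
Line 3 (7068.89, Belius, 1,130 m², £187,670.40):
Base rate for 7068.89 is £0.27/m².
Origin Belius qualifies under the Narara–Belius agreement and 7068.89 is covered: preferential rate Free applies instead.
The additional-duty order on 7068.89 targets Corland, not Belius; it does not apply.
Duty = £187,670.40 × 0% = £0.00.
Total = £83,599.42 + £1,497.25 + £0.00 = £85,096.67.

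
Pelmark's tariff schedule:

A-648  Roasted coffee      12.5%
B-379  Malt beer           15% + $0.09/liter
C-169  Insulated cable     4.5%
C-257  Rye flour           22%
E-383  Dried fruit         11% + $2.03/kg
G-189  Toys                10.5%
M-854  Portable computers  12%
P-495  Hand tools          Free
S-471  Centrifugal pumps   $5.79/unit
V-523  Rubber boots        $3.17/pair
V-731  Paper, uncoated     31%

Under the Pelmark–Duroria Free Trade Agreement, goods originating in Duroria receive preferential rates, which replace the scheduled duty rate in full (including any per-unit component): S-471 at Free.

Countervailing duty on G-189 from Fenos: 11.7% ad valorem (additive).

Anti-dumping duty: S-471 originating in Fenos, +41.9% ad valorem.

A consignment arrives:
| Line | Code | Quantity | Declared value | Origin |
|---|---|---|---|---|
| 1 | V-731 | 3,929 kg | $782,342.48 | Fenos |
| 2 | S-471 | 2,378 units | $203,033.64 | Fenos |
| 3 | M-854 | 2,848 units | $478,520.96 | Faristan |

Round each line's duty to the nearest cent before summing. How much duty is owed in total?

$398,788.41

Line 1 (V-731, Fenos, 3,929 kg, $782,342.48):
Base rate for V-731 is 31%.
Duty = $782,342.48 × 31% = $242,526.17.
Line 2 (S-471, Fenos, 2,378 units, $203,033.64):
Base rate for S-471 is $5.79/unit.
S-471 has an FTA preferential rate, but origin Fenos is not Duroria; base rate stands.
Additional duty on S-471 from Fenos: +41.9% ad valorem. Applied ad valorem rate = 41.9%.
Duty = $203,033.64 × 41.9% + 2,378 × $5.79 = $98,839.72.
Line 3 (M-854, Faristan, 2,848 units, $478,520.96):
Base rate for M-854 is 12%.
Duty = $478,520.96 × 12% = $57,422.52.
Total = $242,526.17 + $98,839.72 + $57,422.52 = $398,788.41.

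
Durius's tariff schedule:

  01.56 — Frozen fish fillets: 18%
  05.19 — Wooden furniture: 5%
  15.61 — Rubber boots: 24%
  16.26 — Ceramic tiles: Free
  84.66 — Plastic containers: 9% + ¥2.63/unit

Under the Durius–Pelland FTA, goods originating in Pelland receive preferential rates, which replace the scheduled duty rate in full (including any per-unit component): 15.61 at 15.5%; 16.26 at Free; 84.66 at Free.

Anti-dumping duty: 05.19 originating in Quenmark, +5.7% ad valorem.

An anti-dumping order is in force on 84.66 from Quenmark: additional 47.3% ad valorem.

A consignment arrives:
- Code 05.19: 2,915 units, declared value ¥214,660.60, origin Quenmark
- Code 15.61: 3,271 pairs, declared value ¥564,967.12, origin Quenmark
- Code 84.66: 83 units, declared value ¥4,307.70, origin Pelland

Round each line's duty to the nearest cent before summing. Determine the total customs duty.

Line 1 (05.19, Quenmark, 2,915 units, ¥214,660.60):
Base rate for 05.19 is 5%.
Additional duty on 05.19 from Quenmark: +5.7%. Applied ad valorem rate: 5% + 5.7% = 10.7%.
Duty = ¥214,660.60 × 10.7% = ¥22,968.68.
Line 2 (15.61, Quenmark, 3,271 pairs, ¥564,967.12):
Base rate for 15.61 is 24%.
15.61 has an FTA preferential rate, but origin Quenmark is not Pelland; base rate stands.
Duty = ¥564,967.12 × 24% = ¥135,592.11.
Line 3 (84.66, Pelland, 83 units, ¥4,307.70):
Base rate for 84.66 is 9% + ¥2.63/unit.
Origin Pelland qualifies under the Durius–Pelland agreement and 84.66 is covered: preferential rate Free applies instead.
The additional-duty order on 84.66 targets Quenmark, not Pelland; it does not apply.
Duty = ¥4,307.70 × 0% = ¥0.00.
Total = ¥22,968.68 + ¥135,592.11 + ¥0.00 = ¥158,560.79.

¥158,560.79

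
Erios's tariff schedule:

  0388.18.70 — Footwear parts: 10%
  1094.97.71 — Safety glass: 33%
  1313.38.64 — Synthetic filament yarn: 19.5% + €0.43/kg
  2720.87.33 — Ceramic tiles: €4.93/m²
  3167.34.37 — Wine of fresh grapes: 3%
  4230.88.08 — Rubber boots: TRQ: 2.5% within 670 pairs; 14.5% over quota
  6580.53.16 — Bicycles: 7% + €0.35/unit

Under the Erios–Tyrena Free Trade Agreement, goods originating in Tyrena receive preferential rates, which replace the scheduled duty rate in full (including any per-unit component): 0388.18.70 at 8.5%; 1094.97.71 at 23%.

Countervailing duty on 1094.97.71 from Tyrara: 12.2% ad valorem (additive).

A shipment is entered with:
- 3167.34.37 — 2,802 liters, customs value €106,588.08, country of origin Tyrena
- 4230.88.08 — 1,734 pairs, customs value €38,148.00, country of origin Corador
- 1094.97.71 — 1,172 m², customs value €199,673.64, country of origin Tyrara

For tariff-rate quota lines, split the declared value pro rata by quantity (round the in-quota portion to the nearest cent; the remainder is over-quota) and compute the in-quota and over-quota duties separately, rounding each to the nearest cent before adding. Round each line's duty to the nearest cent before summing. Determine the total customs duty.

€97,212.79

Line 1 (3167.34.37, Tyrena, 2,802 liters, €106,588.08):
Base rate for 3167.34.37 is 3%.
Origin Tyrena is the FTA partner but 3167.34.37 is not on the preference list; base rate stands.
Duty = €106,588.08 × 3% = €3,197.64.
Line 2 (4230.88.08, Corador, 1,734 pairs, €38,148.00):
Code 4230.88.08 is under a tariff-rate quota (threshold 670 pairs). In-quota: 670 pairs at 2.5%; over-quota: 1,064 pairs at 14.5%.
Pro-rata value split: in-quota = €38,148.00 × 670/1,734 = €14,740.00; over-quota = €38,148.00 − €14,740.00 = €23,408.00.
In-quota duty = €14,740.00 × 2.5% = €368.50. Over-quota duty = €23,408.00 × 14.5% = €3,394.16.
Line duty = €368.50 + €3,394.16 = €3,762.66.
Line 3 (1094.97.71, Tyrara, 1,172 m², €199,673.64):
Base rate for 1094.97.71 is 33%.
1094.97.71 has an FTA preferential rate, but origin Tyrara is not Tyrena; base rate stands.
Additional duty on 1094.97.71 from Tyrara: +12.2%. Applied ad valorem rate: 33% + 12.2% = 45.2%.
Duty = €199,673.64 × 45.2% = €90,252.49.
Total = €3,197.64 + €3,762.66 + €90,252.49 = €97,212.79.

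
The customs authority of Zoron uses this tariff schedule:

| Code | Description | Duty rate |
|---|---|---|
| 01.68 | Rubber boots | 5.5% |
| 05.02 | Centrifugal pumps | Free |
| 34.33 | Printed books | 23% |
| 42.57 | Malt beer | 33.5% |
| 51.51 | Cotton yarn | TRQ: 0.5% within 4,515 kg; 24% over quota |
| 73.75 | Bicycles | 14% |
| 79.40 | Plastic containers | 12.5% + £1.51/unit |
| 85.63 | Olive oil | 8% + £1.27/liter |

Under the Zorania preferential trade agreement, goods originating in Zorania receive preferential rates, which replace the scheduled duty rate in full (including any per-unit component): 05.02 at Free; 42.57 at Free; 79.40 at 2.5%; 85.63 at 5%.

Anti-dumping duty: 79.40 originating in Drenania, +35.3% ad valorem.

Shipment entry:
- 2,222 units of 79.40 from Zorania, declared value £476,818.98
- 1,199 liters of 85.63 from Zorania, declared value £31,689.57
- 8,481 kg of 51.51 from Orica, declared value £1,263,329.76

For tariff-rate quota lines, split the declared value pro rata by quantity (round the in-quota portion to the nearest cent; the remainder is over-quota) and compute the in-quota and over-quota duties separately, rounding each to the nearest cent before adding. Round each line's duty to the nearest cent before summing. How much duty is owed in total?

Line 1 (79.40, Zorania, 2,222 units, £476,818.98):
Base rate for 79.40 is 12.5% + £1.51/unit.
Origin Zorania qualifies under the Zoron–Zorania agreement and 79.40 is covered: preferential rate 2.5% applies instead.
The additional-duty order on 79.40 targets Drenania, not Zorania; it does not apply.
Duty = £476,818.98 × 2.5% = £11,920.47.
Line 2 (85.63, Zorania, 1,199 liters, £31,689.57):
Base rate for 85.63 is 8% + £1.27/liter.
Origin Zorania qualifies under the Zoron–Zorania agreement and 85.63 is covered: preferential rate 5% applies instead.
Duty = £31,689.57 × 5% = £1,584.48.
Line 3 (51.51, Orica, 8,481 kg, £1,263,329.76):
Code 51.51 is under a tariff-rate quota (threshold 4,515 kg). In-quota: 4,515 kg at 0.5%; over-quota: 3,966 kg at 24%.
Pro-rata value split: in-quota = £1,263,329.76 × 4,515/8,481 = £672,554.40; over-quota = £1,263,329.76 − £672,554.40 = £590,775.36.
In-quota duty = £672,554.40 × 0.5% = £3,362.77. Over-quota duty = £590,775.36 × 24% = £141,786.09.
Line duty = £3,362.77 + £141,786.09 = £145,148.86.
Total = £11,920.47 + £1,584.48 + £145,148.86 = £158,653.81.

£158,653.81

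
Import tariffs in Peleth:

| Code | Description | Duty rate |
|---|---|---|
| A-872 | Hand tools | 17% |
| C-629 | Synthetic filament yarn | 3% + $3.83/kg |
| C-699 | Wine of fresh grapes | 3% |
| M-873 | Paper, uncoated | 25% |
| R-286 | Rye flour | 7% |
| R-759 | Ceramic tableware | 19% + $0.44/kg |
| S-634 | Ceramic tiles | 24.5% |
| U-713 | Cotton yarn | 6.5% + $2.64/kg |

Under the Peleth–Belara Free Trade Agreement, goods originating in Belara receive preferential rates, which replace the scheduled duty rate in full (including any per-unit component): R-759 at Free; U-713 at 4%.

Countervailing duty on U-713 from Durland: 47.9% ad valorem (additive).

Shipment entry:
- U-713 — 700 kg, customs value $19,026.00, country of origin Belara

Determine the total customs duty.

$761.04

Line 1 (U-713, Belara, 700 kg, $19,026.00):
Base rate for U-713 is 6.5% + $2.64/kg.
Origin Belara qualifies under the Peleth–Belara agreement and U-713 is covered: preferential rate 4% applies instead.
The additional-duty order on U-713 targets Durland, not Belara; it does not apply.
Duty = $19,026.00 × 4% = $761.04.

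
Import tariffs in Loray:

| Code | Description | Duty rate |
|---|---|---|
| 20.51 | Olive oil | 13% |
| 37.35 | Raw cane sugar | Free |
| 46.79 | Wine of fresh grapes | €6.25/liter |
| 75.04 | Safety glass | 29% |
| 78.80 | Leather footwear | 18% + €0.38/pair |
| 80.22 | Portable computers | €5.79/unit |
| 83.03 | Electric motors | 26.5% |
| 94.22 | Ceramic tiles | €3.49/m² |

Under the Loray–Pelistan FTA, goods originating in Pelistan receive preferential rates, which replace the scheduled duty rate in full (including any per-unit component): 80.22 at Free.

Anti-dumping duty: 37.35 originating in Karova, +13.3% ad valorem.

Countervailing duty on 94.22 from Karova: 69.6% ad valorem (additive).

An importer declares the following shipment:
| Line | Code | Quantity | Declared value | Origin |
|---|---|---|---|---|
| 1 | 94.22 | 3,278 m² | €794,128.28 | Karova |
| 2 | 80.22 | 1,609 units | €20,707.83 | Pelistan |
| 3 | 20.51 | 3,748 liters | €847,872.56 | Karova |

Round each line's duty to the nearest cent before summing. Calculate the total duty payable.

€674,376.93

Line 1 (94.22, Karova, 3,278 m², €794,128.28):
Base rate for 94.22 is €3.49/m².
Additional duty on 94.22 from Karova: +69.6% ad valorem. Applied ad valorem rate = 69.6%.
Duty = €794,128.28 × 69.6% + 3,278 × €3.49 = €564,153.50.
Line 2 (80.22, Pelistan, 1,609 units, €20,707.83):
Base rate for 80.22 is €5.79/unit.
Origin Pelistan qualifies under the Loray–Pelistan agreement and 80.22 is covered: preferential rate Free applies instead.
Duty = €20,707.83 × 0% = €0.00.
Line 3 (20.51, Karova, 3,748 liters, €847,872.56):
Base rate for 20.51 is 13%.
Duty = €847,872.56 × 13% = €110,223.43.
Total = €564,153.50 + €0.00 + €110,223.43 = €674,376.93.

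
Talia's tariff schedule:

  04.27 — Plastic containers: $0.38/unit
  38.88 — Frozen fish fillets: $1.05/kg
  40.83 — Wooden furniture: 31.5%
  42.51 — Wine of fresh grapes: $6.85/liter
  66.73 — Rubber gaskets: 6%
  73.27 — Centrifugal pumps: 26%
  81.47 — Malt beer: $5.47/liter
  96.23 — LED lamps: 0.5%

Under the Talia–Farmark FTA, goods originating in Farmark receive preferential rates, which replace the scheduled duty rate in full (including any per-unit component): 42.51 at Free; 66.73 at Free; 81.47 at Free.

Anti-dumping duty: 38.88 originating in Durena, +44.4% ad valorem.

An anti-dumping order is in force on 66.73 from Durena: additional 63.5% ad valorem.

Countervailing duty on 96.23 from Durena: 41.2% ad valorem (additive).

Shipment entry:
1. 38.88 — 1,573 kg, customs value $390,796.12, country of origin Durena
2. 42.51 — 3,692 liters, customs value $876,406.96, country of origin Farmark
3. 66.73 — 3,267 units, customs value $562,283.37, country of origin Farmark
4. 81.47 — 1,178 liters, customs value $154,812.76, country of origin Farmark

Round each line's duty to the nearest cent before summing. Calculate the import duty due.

Line 1 (38.88, Durena, 1,573 kg, $390,796.12):
Base rate for 38.88 is $1.05/kg.
Additional duty on 38.88 from Durena: +44.4% ad valorem. Applied ad valorem rate = 44.4%.
Duty = $390,796.12 × 44.4% + 1,573 × $1.05 = $175,165.13.
Line 2 (42.51, Farmark, 3,692 liters, $876,406.96):
Base rate for 42.51 is $6.85/liter.
Origin Farmark qualifies under the Talia–Farmark agreement and 42.51 is covered: preferential rate Free applies instead.
Duty = $876,406.96 × 0% = $0.00.
Line 3 (66.73, Farmark, 3,267 units, $562,283.37):
Base rate for 66.73 is 6%.
Origin Farmark qualifies under the Talia–Farmark agreement and 66.73 is covered: preferential rate Free applies instead.
The additional-duty order on 66.73 targets Durena, not Farmark; it does not apply.
Duty = $562,283.37 × 0% = $0.00.
Line 4 (81.47, Farmark, 1,178 liters, $154,812.76):
Base rate for 81.47 is $5.47/liter.
Origin Farmark qualifies under the Talia–Farmark agreement and 81.47 is covered: preferential rate Free applies instead.
Duty = $154,812.76 × 0% = $0.00.
Total = $175,165.13 + $0.00 + $0.00 + $0.00 = $175,165.13.

$175,165.13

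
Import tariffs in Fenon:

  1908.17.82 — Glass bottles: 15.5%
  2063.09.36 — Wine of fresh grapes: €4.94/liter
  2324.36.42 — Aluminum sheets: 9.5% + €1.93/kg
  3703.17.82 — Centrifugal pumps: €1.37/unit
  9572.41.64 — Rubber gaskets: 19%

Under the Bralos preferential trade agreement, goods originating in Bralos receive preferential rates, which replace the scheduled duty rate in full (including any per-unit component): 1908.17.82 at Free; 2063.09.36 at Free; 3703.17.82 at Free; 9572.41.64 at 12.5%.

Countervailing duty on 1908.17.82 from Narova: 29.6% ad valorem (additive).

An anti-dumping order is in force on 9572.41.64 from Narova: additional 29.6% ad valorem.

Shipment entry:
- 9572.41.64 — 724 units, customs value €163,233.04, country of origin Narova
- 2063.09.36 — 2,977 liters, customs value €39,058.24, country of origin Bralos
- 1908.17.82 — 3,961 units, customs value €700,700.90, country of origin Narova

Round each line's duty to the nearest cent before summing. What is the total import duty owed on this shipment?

€395,347.37

Line 1 (9572.41.64, Narova, 724 units, €163,233.04):
Base rate for 9572.41.64 is 19%.
9572.41.64 has an FTA preferential rate, but origin Narova is not Bralos; base rate stands.
Additional duty on 9572.41.64 from Narova: +29.6%. Applied ad valorem rate: 19% + 29.6% = 48.6%.
Duty = €163,233.04 × 48.6% = €79,331.26.
Line 2 (2063.09.36, Bralos, 2,977 liters, €39,058.24):
Base rate for 2063.09.36 is €4.94/liter.
Origin Bralos qualifies under the Fenon–Bralos agreement and 2063.09.36 is covered: preferential rate Free applies instead.
Duty = €39,058.24 × 0% = €0.00.
Line 3 (1908.17.82, Narova, 3,961 units, €700,700.90):
Base rate for 1908.17.82 is 15.5%.
1908.17.82 has an FTA preferential rate, but origin Narova is not Bralos; base rate stands.
Additional duty on 1908.17.82 from Narova: +29.6%. Applied ad valorem rate: 15.5% + 29.6% = 45.1%.
Duty = €700,700.90 × 45.1% = €316,016.11.
Total = €79,331.26 + €0.00 + €316,016.11 = €395,347.37.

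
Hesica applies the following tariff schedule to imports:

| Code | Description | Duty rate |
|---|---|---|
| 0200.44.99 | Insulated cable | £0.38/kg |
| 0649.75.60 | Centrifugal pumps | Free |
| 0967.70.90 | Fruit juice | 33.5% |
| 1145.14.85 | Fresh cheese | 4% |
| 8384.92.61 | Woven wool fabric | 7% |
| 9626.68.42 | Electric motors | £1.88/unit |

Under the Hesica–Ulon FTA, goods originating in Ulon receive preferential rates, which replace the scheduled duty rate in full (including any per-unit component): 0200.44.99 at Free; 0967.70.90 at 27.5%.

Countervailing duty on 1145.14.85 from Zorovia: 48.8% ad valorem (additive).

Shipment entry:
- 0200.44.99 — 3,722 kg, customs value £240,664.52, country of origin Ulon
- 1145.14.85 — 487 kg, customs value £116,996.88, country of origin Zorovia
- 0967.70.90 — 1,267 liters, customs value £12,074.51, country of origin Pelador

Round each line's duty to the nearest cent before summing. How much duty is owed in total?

Line 1 (0200.44.99, Ulon, 3,722 kg, £240,664.52):
Base rate for 0200.44.99 is £0.38/kg.
Origin Ulon qualifies under the Hesica–Ulon agreement and 0200.44.99 is covered: preferential rate Free applies instead.
Duty = £240,664.52 × 0% = £0.00.
Line 2 (1145.14.85, Zorovia, 487 kg, £116,996.88):
Base rate for 1145.14.85 is 4%.
Additional duty on 1145.14.85 from Zorovia: +48.8%. Applied ad valorem rate: 4% + 48.8% = 52.8%.
Duty = £116,996.88 × 52.8% = £61,774.35.
Line 3 (0967.70.90, Pelador, 1,267 liters, £12,074.51):
Base rate for 0967.70.90 is 33.5%.
0967.70.90 has an FTA preferential rate, but origin Pelador is not Ulon; base rate stands.
Duty = £12,074.51 × 33.5% = £4,044.96.
Total = £0.00 + £61,774.35 + £4,044.96 = £65,819.31.

£65,819.31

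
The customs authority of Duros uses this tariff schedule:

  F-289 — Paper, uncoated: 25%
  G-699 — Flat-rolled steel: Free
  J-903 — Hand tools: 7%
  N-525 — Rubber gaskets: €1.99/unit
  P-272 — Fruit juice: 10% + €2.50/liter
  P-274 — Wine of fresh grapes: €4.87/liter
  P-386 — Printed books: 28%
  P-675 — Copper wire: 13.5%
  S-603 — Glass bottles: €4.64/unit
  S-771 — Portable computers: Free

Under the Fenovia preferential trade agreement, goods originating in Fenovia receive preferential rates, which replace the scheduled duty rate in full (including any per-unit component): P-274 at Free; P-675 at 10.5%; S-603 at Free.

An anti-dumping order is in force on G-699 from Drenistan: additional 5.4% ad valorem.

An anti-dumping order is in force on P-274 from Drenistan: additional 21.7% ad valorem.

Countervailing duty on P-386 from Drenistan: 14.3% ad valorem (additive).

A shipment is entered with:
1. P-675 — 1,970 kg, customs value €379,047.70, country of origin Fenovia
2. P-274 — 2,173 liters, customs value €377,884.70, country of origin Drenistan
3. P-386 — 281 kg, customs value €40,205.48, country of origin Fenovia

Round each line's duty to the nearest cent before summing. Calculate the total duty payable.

€143,641.03

Line 1 (P-675, Fenovia, 1,970 kg, €379,047.70):
Base rate for P-675 is 13.5%.
Origin Fenovia qualifies under the Duros–Fenovia agreement and P-675 is covered: preferential rate 10.5% applies instead.
Duty = €379,047.70 × 10.5% = €39,800.01.
Line 2 (P-274, Drenistan, 2,173 liters, €377,884.70):
Base rate for P-274 is €4.87/liter.
P-274 has an FTA preferential rate, but origin Drenistan is not Fenovia; base rate stands.
Additional duty on P-274 from Drenistan: +21.7% ad valorem. Applied ad valorem rate = 21.7%.
Duty = €377,884.70 × 21.7% + 2,173 × €4.87 = €92,583.49.
Line 3 (P-386, Fenovia, 281 kg, €40,205.48):
Base rate for P-386 is 28%.
Origin Fenovia is the FTA partner but P-386 is not on the preference list; base rate stands.
The additional-duty order on P-386 targets Drenistan, not Fenovia; it does not apply.
Duty = €40,205.48 × 28% = €11,257.53.
Total = €39,800.01 + €92,583.49 + €11,257.53 = €143,641.03.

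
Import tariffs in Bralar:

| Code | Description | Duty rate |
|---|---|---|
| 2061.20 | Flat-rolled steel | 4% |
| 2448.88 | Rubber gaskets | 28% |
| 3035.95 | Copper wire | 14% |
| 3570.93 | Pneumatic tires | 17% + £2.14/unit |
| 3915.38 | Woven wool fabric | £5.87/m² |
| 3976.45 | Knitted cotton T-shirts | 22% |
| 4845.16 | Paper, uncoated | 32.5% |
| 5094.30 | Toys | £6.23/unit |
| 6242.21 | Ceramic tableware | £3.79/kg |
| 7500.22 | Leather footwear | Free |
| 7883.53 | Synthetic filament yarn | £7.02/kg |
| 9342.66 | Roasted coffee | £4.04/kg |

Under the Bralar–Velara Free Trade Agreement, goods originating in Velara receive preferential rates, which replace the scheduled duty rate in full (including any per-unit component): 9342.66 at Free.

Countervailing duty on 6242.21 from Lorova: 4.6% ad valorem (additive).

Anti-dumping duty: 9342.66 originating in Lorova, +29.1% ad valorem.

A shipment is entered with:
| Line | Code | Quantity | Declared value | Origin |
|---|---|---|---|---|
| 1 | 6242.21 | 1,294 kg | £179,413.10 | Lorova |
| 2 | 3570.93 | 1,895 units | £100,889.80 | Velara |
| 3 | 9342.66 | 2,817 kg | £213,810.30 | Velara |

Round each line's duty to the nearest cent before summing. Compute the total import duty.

Line 1 (6242.21, Lorova, 1,294 kg, £179,413.10):
Base rate for 6242.21 is £3.79/kg.
Additional duty on 6242.21 from Lorova: +4.6% ad valorem. Applied ad valorem rate = 4.6%.
Duty = £179,413.10 × 4.6% + 1,294 × £3.79 = £13,157.26.
Line 2 (3570.93, Velara, 1,895 units, £100,889.80):
Base rate for 3570.93 is 17% + £2.14/unit.
Origin Velara is the FTA partner but 3570.93 is not on the preference list; base rate stands.
Duty = £100,889.80 × 17% + 1,895 × £2.14 = £21,206.57.
Line 3 (9342.66, Velara, 2,817 kg, £213,810.30):
Base rate for 9342.66 is £4.04/kg.
Origin Velara qualifies under the Bralar–Velara agreement and 9342.66 is covered: preferential rate Free applies instead.
The additional-duty order on 9342.66 targets Lorova, not Velara; it does not apply.
Duty = £213,810.30 × 0% = £0.00.
Total = £13,157.26 + £21,206.57 + £0.00 = £34,363.83.

£34,363.83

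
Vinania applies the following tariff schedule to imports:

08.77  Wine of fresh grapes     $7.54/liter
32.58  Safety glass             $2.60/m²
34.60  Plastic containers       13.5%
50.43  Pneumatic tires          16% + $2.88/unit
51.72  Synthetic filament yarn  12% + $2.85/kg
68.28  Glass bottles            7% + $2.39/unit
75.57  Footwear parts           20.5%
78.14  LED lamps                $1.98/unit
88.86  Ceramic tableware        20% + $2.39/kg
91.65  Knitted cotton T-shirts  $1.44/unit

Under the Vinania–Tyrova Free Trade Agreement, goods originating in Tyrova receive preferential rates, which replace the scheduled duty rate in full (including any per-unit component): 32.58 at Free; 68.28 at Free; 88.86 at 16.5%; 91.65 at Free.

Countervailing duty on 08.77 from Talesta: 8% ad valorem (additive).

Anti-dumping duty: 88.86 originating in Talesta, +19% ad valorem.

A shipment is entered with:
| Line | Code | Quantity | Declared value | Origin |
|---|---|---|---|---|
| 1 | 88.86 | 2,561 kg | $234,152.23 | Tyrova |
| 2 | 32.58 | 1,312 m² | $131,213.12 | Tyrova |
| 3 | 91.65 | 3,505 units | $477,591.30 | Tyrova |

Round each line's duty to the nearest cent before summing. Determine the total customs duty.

Line 1 (88.86, Tyrova, 2,561 kg, $234,152.23):
Base rate for 88.86 is 20% + $2.39/kg.
Origin Tyrova qualifies under the Vinania–Tyrova agreement and 88.86 is covered: preferential rate 16.5% applies instead.
The additional-duty order on 88.86 targets Talesta, not Tyrova; it does not apply.
Duty = $234,152.23 × 16.5% = $38,635.12.
Line 2 (32.58, Tyrova, 1,312 m², $131,213.12):
Base rate for 32.58 is $2.60/m².
Origin Tyrova qualifies under the Vinania–Tyrova agreement and 32.58 is covered: preferential rate Free applies instead.
Duty = $131,213.12 × 0% = $0.00.
Line 3 (91.65, Tyrova, 3,505 units, $477,591.30):
Base rate for 91.65 is $1.44/unit.
Origin Tyrova qualifies under the Vinania–Tyrova agreement and 91.65 is covered: preferential rate Free applies instead.
Duty = $477,591.30 × 0% = $0.00.
Total = $38,635.12 + $0.00 + $0.00 = $38,635.12.

$38,635.12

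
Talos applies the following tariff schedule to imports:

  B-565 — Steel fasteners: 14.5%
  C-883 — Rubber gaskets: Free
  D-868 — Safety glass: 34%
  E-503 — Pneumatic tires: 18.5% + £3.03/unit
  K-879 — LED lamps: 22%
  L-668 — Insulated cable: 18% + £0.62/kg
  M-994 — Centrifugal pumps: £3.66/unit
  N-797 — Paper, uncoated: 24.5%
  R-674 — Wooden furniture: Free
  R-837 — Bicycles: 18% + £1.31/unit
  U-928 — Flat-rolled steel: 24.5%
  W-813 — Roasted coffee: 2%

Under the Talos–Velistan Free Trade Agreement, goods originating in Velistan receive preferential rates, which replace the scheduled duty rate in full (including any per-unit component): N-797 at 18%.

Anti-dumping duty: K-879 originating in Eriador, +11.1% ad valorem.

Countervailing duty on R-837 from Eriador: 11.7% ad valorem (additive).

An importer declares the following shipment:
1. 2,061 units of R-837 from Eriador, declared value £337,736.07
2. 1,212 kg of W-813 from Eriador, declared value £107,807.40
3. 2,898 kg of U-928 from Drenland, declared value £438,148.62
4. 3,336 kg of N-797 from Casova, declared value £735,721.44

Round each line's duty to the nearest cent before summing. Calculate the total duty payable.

Line 1 (R-837, Eriador, 2,061 units, £337,736.07):
Base rate for R-837 is 18% + £1.31/unit.
Additional duty on R-837 from Eriador: +11.7%. Applied ad valorem rate: 18% + 11.7% = 29.7%.
Duty = £337,736.07 × 29.7% + 2,061 × £1.31 = £103,007.52.
Line 2 (W-813, Eriador, 1,212 kg, £107,807.40):
Base rate for W-813 is 2%.
Duty = £107,807.40 × 2% = £2,156.15.
Line 3 (U-928, Drenland, 2,898 kg, £438,148.62):
Base rate for U-928 is 24.5%.
Duty = £438,148.62 × 24.5% = £107,346.41.
Line 4 (N-797, Casova, 3,336 kg, £735,721.44):
Base rate for N-797 is 24.5%.
N-797 has an FTA preferential rate, but origin Casova is not Velistan; base rate stands.
Duty = £735,721.44 × 24.5% = £180,251.75.
Total = £103,007.52 + £2,156.15 + £107,346.41 + £180,251.75 = £392,761.83.

£392,761.83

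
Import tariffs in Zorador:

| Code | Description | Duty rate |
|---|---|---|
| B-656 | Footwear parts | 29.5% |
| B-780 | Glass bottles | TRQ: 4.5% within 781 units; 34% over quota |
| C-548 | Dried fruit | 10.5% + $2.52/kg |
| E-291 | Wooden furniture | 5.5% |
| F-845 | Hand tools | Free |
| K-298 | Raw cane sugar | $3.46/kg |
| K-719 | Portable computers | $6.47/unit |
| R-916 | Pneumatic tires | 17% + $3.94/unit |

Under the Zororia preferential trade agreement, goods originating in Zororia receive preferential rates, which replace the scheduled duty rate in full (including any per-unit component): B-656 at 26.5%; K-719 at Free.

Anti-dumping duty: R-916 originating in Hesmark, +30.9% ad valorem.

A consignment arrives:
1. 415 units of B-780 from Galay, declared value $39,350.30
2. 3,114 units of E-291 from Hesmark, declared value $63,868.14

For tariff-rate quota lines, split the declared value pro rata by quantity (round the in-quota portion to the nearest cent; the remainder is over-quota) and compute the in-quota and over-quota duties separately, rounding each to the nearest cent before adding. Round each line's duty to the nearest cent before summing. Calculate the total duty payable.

Line 1 (B-780, Galay, 415 units, $39,350.30):
Code B-780 is under a tariff-rate quota (threshold 781 units). Quantity 415 units is within the quota, so the in-quota rate 4.5% applies to the full value.
Duty = $39,350.30 × 4.5% = $1,770.76.
Line 2 (E-291, Hesmark, 3,114 units, $63,868.14):
Base rate for E-291 is 5.5%.
Duty = $63,868.14 × 5.5% = $3,512.75.
Total = $1,770.76 + $3,512.75 = $5,283.51.

$5,283.51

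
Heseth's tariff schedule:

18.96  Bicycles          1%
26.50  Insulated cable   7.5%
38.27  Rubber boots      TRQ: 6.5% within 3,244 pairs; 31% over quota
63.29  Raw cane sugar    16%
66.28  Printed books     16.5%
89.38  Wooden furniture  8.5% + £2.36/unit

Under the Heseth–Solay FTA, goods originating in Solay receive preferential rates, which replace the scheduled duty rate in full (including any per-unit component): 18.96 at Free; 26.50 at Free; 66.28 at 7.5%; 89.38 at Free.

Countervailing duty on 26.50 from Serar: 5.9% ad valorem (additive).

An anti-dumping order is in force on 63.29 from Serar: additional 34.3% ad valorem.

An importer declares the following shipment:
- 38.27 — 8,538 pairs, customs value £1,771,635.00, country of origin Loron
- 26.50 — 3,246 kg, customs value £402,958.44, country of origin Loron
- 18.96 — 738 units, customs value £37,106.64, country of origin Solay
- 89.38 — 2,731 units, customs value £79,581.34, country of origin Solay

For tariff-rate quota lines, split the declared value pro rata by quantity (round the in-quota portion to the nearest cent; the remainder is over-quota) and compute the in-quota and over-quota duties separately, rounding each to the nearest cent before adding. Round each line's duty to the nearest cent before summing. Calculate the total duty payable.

£414,511.88

Line 1 (38.27, Loron, 8,538 pairs, £1,771,635.00):
Code 38.27 is under a tariff-rate quota (threshold 3,244 pairs). In-quota: 3,244 pairs at 6.5%; over-quota: 5,294 pairs at 31%.
Pro-rata value split: in-quota = £1,771,635.00 × 3,244/8,538 = £673,130.00; over-quota = £1,771,635.00 − £673,130.00 = £1,098,505.00.
In-quota duty = £673,130.00 × 6.5% = £43,753.45. Over-quota duty = £1,098,505.00 × 31% = £340,536.55.
Line duty = £43,753.45 + £340,536.55 = £384,290.00.
Line 2 (26.50, Loron, 3,246 kg, £402,958.44):
Base rate for 26.50 is 7.5%.
26.50 has an FTA preferential rate, but origin Loron is not Solay; base rate stands.
The additional-duty order on 26.50 targets Serar, not Loron; it does not apply.
Duty = £402,958.44 × 7.5% = £30,221.88.
Line 3 (18.96, Solay, 738 units, £37,106.64):
Base rate for 18.96 is 1%.
Origin Solay qualifies under the Heseth–Solay agreement and 18.96 is covered: preferential rate Free applies instead.
Duty = £37,106.64 × 0% = £0.00.
Line 4 (89.38, Solay, 2,731 units, £79,581.34):
Base rate for 89.38 is 8.5% + £2.36/unit.
Origin Solay qualifies under the Heseth–Solay agreement and 89.38 is covered: preferential rate Free applies instead.
Duty = £79,581.34 × 0% = £0.00.
Total = £384,290.00 + £30,221.88 + £0.00 + £0.00 = £414,511.88.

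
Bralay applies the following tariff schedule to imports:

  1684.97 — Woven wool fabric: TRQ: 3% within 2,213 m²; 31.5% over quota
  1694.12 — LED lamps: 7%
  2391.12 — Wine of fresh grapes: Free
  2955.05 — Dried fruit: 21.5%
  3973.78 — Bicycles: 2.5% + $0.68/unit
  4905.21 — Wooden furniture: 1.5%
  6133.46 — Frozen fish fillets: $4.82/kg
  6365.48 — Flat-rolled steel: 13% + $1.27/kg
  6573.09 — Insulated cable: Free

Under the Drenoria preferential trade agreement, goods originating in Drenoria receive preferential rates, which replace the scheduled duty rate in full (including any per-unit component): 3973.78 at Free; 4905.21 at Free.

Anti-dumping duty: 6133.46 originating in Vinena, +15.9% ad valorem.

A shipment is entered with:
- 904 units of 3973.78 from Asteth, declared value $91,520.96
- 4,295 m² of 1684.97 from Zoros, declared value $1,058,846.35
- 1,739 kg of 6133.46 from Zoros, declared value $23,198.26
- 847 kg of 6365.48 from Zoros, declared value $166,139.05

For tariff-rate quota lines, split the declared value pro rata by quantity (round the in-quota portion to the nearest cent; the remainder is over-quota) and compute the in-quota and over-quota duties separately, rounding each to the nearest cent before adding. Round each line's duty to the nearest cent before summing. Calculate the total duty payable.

$212,007.39

Line 1 (3973.78, Asteth, 904 units, $91,520.96):
Base rate for 3973.78 is 2.5% + $0.68/unit.
3973.78 has an FTA preferential rate, but origin Asteth is not Drenoria; base rate stands.
Duty = $91,520.96 × 2.5% + 904 × $0.68 = $2,902.74.
Line 2 (1684.97, Zoros, 4,295 m², $1,058,846.35):
Code 1684.97 is under a tariff-rate quota (threshold 2,213 m²). In-quota: 2,213 m² at 3%; over-quota: 2,082 m² at 31.5%.
Pro-rata value split: in-quota = $1,058,846.35 × 2,213/4,295 = $545,570.89; over-quota = $1,058,846.35 − $545,570.89 = $513,275.46.
In-quota duty = $545,570.89 × 3% = $16,367.13. Over-quota duty = $513,275.46 × 31.5% = $161,681.77.
Line duty = $16,367.13 + $161,681.77 = $178,048.90.
Line 3 (6133.46, Zoros, 1,739 kg, $23,198.26):
Base rate for 6133.46 is $4.82/kg.
The additional-duty order on 6133.46 targets Vinena, not Zoros; it does not apply.
Duty = 1,739 × $4.82 = $8,381.98.
Line 4 (6365.48, Zoros, 847 kg, $166,139.05):
Base rate for 6365.48 is 13% + $1.27/kg.
Duty = $166,139.05 × 13% + 847 × $1.27 = $22,673.77.
Total = $2,902.74 + $178,048.90 + $8,381.98 + $22,673.77 = $212,007.39.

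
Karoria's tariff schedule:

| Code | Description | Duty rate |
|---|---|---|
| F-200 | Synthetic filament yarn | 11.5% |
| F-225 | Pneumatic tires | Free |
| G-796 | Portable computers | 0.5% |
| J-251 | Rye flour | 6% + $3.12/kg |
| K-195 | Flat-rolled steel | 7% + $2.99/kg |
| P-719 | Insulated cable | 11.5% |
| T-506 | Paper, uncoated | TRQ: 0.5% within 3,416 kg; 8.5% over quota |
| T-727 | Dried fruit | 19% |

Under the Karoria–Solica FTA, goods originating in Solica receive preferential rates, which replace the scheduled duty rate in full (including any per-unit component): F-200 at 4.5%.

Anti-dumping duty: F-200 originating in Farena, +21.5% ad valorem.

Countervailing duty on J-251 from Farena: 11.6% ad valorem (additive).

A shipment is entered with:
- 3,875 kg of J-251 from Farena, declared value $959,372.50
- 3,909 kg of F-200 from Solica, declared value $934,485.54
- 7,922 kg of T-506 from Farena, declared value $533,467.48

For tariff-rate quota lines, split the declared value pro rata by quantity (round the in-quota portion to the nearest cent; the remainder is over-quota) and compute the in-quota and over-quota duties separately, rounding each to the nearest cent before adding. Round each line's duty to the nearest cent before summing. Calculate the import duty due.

$249,933.47

Line 1 (J-251, Farena, 3,875 kg, $959,372.50):
Base rate for J-251 is 6% + $3.12/kg.
Additional duty on J-251 from Farena: +11.6%. Applied ad valorem rate: 6% + 11.6% = 17.6%.
Duty = $959,372.50 × 17.6% + 3,875 × $3.12 = $180,939.56.
Line 2 (F-200, Solica, 3,909 kg, $934,485.54):
Base rate for F-200 is 11.5%.
Origin Solica qualifies under the Karoria–Solica agreement and F-200 is covered: preferential rate 4.5% applies instead.
The additional-duty order on F-200 targets Farena, not Solica; it does not apply.
Duty = $934,485.54 × 4.5% = $42,051.85.
Line 3 (T-506, Farena, 7,922 kg, $533,467.48):
Code T-506 is under a tariff-rate quota (threshold 3,416 kg). In-quota: 3,416 kg at 0.5%; over-quota: 4,506 kg at 8.5%.
Pro-rata value split: in-quota = $533,467.48 × 3,416/7,922 = $230,033.44; over-quota = $533,467.48 − $230,033.44 = $303,434.04.
In-quota duty = $230,033.44 × 0.5% = $1,150.17. Over-quota duty = $303,434.04 × 8.5% = $25,791.89.
Line duty = $1,150.17 + $25,791.89 = $26,942.06.
Total = $180,939.56 + $42,051.85 + $26,942.06 = $249,933.47.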